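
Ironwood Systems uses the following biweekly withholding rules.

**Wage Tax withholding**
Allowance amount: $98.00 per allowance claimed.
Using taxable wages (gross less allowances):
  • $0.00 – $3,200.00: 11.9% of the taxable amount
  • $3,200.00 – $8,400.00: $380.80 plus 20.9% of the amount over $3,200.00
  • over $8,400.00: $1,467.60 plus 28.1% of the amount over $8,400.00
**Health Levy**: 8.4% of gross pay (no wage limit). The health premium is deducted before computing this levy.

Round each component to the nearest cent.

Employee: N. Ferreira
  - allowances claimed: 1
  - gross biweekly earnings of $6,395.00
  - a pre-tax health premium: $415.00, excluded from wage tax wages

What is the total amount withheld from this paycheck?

Wage Tax: taxable = $6,395.00 − $415.00 − 1×$98.00 = $5,882.00
  $380.80 + 20.9% × ($5,882.00 − $3,200.00) = $380.80 + 20.9% × $2,682.00 = $941.34
Health Levy: 8.4% × $5,980.00 = $502.32
Total: $941.34 + $502.32 = $1,443.66

$1,443.66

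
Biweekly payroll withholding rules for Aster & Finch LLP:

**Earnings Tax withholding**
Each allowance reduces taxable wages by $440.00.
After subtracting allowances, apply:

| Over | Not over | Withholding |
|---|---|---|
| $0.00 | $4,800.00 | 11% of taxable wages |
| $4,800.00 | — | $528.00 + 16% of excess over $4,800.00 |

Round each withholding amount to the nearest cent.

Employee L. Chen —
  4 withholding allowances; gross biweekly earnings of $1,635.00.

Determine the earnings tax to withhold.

Earnings Tax: taxable = $1,635.00 − 4×$440.00 = $-125.00
  Taxable ≤ 0 → $0.00

$0.00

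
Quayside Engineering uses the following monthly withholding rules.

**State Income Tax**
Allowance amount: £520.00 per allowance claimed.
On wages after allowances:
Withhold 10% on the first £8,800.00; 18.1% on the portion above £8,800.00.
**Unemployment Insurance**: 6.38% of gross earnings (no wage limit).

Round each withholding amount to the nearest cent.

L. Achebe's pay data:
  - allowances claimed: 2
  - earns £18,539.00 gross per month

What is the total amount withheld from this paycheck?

£3,637.31

State Income Tax: taxable = £18,539.00 − 2×£520.00 = £17,499.00
  £880.00 + 18.1% × (£17,499.00 − £8,800.00) = £880.00 + 18.1% × £8,699.00 = £2,454.52
Unemployment Insurance: 6.38% × £18,539.00 = £1,182.79
Total: £2,454.52 + £1,182.79 = £3,637.31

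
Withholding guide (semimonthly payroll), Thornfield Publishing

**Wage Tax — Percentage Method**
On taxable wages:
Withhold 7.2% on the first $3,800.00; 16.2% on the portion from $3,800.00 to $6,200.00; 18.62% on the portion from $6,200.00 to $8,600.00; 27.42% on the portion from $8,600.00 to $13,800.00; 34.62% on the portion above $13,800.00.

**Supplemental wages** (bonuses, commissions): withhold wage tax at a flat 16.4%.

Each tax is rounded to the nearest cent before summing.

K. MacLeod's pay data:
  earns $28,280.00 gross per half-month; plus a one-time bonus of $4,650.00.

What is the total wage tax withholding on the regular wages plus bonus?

$8,310.70

Wage Tax: taxable = $28,280.00
  $2,535.12 + 34.62% × ($28,280.00 − $13,800.00) = $2,535.12 + 34.62% × $14,480.00 = $7,548.10
Supplemental (16.4% flat on bonus): 16.4% × $4,650.00 = $762.60
Total wage tax: $7,548.10 + $762.60 = $8,310.70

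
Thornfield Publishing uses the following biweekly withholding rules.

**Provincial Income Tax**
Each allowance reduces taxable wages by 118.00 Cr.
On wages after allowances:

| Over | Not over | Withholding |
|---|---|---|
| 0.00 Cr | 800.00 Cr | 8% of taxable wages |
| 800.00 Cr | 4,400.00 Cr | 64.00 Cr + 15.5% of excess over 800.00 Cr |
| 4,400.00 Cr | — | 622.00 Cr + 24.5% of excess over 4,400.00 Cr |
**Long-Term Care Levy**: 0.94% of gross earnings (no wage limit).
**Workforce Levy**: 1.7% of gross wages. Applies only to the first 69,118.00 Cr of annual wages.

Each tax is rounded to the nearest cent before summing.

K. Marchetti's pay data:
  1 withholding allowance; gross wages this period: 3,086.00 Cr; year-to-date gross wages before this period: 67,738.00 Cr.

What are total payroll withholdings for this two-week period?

452.51 Cr

Provincial Income Tax: taxable = 3,086.00 Cr − 1×118.00 Cr = 2,968.00 Cr
  64.00 Cr + 15.5% × (2,968.00 Cr − 800.00 Cr) = 64.00 Cr + 15.5% × 2,168.00 Cr = 400.04 Cr
Long-Term Care Levy: 0.94% × 3,086.00 Cr = 29.01 Cr
Workforce Levy: cap 69,118.00 Cr − YTD 67,738.00 Cr = 1,380.00 Cr subject; 1.7% × 1,380.00 Cr = 23.46 Cr
Total: 400.04 Cr + 29.01 Cr + 23.46 Cr = 452.51 Cr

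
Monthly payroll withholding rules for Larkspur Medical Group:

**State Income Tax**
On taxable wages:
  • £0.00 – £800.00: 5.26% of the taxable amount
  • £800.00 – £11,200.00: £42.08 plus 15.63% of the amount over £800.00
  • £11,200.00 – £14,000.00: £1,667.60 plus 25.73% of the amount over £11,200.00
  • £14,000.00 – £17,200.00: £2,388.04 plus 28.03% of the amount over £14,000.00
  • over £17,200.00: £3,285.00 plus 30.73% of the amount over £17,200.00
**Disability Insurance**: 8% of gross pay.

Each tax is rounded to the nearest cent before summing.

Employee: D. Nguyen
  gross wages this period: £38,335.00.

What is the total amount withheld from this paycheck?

£12,846.59

State Income Tax: taxable = £38,335.00
  £3,285.00 + 30.73% × (£38,335.00 − £17,200.00) = £3,285.00 + 30.73% × £21,135.00 = £9,779.79
Disability Insurance: 8% × £38,335.00 = £3,066.80
Total: £9,779.79 + £3,066.80 = £12,846.59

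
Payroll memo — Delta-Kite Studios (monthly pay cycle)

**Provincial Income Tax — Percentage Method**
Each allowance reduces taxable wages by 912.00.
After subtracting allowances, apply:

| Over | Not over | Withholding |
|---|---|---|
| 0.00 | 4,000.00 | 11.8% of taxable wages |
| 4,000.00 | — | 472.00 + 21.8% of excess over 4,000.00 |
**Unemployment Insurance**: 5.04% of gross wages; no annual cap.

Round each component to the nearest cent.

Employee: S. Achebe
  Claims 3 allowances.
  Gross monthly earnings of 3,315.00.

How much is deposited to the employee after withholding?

Provincial Income Tax: taxable = 3,315.00 − 3×912.00 = 579.00
  11.8% × 579.00 = 68.32
Unemployment Insurance: 5.04% × 3,315.00 = 167.08
Total withheld: 68.32 + 167.08 = 235.40
Net pay: 3,315.00 − 235.40 = 3,079.60

3,079.60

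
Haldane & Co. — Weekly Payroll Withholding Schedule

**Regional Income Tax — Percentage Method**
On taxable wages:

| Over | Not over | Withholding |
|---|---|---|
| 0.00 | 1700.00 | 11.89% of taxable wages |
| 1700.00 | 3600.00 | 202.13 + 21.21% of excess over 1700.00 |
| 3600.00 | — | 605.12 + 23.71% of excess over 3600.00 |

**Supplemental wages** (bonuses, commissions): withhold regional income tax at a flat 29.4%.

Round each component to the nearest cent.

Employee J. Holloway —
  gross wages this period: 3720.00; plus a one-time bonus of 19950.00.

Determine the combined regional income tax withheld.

6498.87

Regional Income Tax: taxable = 3720.00
  605.12 + 23.71% × (3720.00 − 3600.00) = 605.12 + 23.71% × 120.00 = 633.57
Supplemental (29.4% flat on bonus): 29.4% × 19950.00 = 5865.30
Total regional income tax: 633.57 + 5865.30 = 6498.87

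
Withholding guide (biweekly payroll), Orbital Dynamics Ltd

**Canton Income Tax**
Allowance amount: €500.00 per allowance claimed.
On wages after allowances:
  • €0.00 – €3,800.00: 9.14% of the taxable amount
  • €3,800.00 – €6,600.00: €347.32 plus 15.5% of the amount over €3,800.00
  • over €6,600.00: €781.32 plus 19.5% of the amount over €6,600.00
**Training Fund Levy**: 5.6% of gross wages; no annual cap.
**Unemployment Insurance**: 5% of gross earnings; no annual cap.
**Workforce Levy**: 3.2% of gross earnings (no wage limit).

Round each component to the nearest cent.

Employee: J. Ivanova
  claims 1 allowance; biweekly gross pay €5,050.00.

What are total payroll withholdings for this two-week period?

Canton Income Tax: taxable = €5,050.00 − 1×€500.00 = €4,550.00
  €347.32 + 15.5% × (€4,550.00 − €3,800.00) = €347.32 + 15.5% × €750.00 = €463.57
Training Fund Levy: 5.6% × €5,050.00 = €282.80
Unemployment Insurance: 5% × €5,050.00 = €252.50
Workforce Levy: 3.2% × €5,050.00 = €161.60
Total: €463.57 + €282.80 + €252.50 + €161.60 = €1,160.47

€1,160.47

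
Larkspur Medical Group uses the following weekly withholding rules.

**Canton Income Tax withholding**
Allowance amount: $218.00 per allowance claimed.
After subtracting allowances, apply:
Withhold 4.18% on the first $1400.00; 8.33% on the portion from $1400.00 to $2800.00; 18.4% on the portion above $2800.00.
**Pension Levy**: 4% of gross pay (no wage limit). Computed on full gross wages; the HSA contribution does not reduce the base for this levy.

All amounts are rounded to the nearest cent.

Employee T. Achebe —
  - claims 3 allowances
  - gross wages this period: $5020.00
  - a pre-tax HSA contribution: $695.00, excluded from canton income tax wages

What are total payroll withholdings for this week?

Canton Income Tax: taxable = $5020.00 − $695.00 − 3×$218.00 = $3671.00
  $175.14 + 18.4% × ($3671.00 − $2800.00) = $175.14 + 18.4% × $871.00 = $335.40
Pension Levy: 4% × $5020.00 = $200.80
Total: $335.40 + $200.80 = $536.20

$536.20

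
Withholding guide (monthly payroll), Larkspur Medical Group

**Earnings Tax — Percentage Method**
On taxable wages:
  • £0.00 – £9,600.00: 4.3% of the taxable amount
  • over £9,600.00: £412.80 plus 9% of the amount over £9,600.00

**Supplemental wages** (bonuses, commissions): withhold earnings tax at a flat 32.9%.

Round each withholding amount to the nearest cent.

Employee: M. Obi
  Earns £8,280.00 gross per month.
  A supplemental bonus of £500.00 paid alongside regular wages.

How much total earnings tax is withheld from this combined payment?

£520.54

Earnings Tax: taxable = £8,280.00
  4.3% × £8,280.00 = £356.04
Supplemental (32.9% flat on bonus): 32.9% × £500.00 = £164.50
Total earnings tax: £356.04 + £164.50 = £520.54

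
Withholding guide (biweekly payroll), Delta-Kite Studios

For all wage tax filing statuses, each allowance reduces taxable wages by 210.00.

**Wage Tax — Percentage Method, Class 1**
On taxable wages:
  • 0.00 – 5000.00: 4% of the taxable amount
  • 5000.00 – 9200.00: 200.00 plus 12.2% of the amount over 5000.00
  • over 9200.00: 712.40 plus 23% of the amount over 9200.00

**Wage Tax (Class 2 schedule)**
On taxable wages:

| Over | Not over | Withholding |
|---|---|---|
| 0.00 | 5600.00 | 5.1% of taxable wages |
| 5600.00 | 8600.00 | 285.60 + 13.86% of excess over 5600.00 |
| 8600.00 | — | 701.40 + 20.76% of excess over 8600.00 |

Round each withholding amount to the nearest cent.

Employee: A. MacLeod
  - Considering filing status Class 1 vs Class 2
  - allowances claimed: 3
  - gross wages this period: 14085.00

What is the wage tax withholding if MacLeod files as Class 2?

Wage Tax (Class 2): taxable = 14085.00 − 3×210.00 = 13455.00
  701.40 + 20.76% × (13455.00 − 8600.00) = 701.40 + 20.76% × 4855.00 = 1709.30

1709.30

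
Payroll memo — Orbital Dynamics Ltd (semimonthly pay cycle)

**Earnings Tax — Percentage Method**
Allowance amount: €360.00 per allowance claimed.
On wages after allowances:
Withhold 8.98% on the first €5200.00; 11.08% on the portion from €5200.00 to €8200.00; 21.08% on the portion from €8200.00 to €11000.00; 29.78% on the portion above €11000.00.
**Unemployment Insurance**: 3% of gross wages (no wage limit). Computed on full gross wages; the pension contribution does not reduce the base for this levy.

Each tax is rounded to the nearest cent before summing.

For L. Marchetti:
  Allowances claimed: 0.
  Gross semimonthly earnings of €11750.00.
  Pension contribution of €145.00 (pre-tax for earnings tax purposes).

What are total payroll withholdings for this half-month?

€1922.27

Earnings Tax: taxable = €11750.00 − €145.00 = €11605.00
  €1389.60 + 29.78% × (€11605.00 − €11000.00) = €1389.60 + 29.78% × €605.00 = €1569.77
Unemployment Insurance: 3% × €11750.00 = €352.50
Total: €1569.77 + €352.50 = €1922.27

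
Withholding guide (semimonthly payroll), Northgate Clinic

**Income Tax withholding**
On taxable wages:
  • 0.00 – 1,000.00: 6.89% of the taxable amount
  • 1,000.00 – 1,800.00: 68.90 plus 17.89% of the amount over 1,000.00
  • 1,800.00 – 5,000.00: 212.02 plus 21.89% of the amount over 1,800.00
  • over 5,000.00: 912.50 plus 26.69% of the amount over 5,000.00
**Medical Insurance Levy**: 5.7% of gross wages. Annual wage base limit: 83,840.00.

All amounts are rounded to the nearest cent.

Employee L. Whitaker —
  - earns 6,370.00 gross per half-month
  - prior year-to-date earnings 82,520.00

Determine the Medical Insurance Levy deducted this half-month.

75.24

Medical Insurance Levy: cap 83,840.00 − YTD 82,520.00 = 1,320.00 subject; 5.7% × 1,320.00 = 75.24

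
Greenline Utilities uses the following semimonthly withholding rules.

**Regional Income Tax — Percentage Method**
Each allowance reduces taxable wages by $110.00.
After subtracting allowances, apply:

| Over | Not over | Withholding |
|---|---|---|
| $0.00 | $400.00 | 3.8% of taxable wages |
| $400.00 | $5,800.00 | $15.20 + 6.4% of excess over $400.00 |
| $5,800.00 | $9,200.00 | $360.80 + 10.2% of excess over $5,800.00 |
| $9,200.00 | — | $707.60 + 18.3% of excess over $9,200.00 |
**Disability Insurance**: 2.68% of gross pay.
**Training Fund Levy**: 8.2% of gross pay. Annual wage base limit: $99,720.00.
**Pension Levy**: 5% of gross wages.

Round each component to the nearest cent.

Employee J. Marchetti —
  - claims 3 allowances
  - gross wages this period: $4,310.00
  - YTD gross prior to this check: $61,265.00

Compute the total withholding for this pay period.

Regional Income Tax: taxable = $4,310.00 − 3×$110.00 = $3,980.00
  $15.20 + 6.4% × ($3,980.00 − $400.00) = $15.20 + 6.4% × $3,580.00 = $244.32
Disability Insurance: 2.68% × $4,310.00 = $115.51
Training Fund Levy: 8.2% × $4,310.00 = $353.42
Pension Levy: 5% × $4,310.00 = $215.50
Total: $244.32 + $115.51 + $353.42 + $215.50 = $928.75

$928.75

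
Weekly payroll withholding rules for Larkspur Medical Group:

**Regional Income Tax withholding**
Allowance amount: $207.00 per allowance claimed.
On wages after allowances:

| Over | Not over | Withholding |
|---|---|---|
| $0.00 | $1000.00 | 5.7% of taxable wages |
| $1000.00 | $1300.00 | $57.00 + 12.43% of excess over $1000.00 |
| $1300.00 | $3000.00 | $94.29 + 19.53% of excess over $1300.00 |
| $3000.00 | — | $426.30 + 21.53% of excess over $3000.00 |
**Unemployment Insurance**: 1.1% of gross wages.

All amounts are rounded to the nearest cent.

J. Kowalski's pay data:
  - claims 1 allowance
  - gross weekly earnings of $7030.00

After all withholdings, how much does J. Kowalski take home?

$5703.28

Regional Income Tax: taxable = $7030.00 − 1×$207.00 = $6823.00
  $426.30 + 21.53% × ($6823.00 − $3000.00) = $426.30 + 21.53% × $3823.00 = $1249.39
Unemployment Insurance: 1.1% × $7030.00 = $77.33
Total withheld: $1249.39 + $77.33 = $1326.72
Net pay: $7030.00 − $1326.72 = $5703.28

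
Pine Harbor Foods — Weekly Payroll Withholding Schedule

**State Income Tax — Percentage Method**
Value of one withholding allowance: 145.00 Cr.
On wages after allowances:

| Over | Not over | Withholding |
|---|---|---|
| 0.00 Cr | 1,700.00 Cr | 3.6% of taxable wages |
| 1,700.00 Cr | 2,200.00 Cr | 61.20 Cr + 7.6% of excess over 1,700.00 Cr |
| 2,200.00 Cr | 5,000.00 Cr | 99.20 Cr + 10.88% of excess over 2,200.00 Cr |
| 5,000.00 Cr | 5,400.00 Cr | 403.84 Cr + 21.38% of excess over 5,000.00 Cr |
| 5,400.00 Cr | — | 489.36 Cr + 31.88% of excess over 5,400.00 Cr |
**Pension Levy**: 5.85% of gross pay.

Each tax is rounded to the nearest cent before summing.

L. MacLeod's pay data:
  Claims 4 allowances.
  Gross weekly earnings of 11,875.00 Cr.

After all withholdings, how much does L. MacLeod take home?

State Income Tax: taxable = 11,875.00 Cr − 4×145.00 Cr = 11,295.00 Cr
  489.36 Cr + 31.88% × (11,295.00 Cr − 5,400.00 Cr) = 489.36 Cr + 31.88% × 5,895.00 Cr = 2,368.69 Cr
Pension Levy: 5.85% × 11,875.00 Cr = 694.69 Cr
Total withheld: 2,368.69 Cr + 694.69 Cr = 3,063.38 Cr
Net pay: 11,875.00 Cr − 3,063.38 Cr = 8,811.62 Cr

8,811.62 Cr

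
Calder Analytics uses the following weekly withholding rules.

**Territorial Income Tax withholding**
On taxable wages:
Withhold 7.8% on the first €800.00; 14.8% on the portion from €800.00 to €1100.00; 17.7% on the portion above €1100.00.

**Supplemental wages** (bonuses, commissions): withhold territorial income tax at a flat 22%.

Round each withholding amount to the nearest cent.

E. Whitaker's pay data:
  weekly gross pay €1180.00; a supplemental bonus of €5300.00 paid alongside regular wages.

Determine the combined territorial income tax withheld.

€1286.96

Territorial Income Tax: taxable = €1180.00
  €106.80 + 17.7% × (€1180.00 − €1100.00) = €106.80 + 17.7% × €80.00 = €120.96
Supplemental (22% flat on bonus): 22% × €5300.00 = €1166.00
Total territorial income tax: €120.96 + €1166.00 = €1286.96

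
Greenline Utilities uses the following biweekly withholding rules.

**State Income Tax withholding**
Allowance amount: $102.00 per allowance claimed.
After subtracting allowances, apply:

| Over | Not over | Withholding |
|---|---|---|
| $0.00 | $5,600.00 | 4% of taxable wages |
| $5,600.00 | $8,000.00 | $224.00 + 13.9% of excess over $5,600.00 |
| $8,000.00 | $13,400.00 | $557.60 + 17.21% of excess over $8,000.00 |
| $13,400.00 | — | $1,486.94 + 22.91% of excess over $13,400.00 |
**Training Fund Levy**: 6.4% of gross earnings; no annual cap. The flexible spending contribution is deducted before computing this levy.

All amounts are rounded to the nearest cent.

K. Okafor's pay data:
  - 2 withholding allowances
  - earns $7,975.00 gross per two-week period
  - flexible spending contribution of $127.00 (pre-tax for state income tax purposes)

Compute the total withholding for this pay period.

$1,010.39

State Income Tax: taxable = $7,975.00 − $127.00 − 2×$102.00 = $7,644.00
  $224.00 + 13.9% × ($7,644.00 − $5,600.00) = $224.00 + 13.9% × $2,044.00 = $508.12
Training Fund Levy: 6.4% × $7,848.00 = $502.27
Total: $508.12 + $502.27 = $1,010.39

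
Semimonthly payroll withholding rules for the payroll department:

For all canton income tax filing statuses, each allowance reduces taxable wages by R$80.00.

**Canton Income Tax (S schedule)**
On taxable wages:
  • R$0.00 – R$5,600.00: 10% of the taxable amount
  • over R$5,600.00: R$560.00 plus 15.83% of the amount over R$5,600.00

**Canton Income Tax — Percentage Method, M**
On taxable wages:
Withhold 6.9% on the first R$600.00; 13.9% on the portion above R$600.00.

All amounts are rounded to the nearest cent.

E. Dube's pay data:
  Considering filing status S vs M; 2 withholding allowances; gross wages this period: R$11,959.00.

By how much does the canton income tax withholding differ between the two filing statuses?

R$56.76

Canton Income Tax (S): taxable = R$11,959.00 − 2×R$80.00 = R$11,799.00
  R$560.00 + 15.83% × (R$11,799.00 − R$5,600.00) = R$560.00 + 15.83% × R$6,199.00 = R$1,541.30
Canton Income Tax (M): taxable = R$11,959.00 − 2×R$80.00 = R$11,799.00
  R$41.40 + 13.9% × (R$11,799.00 − R$600.00) = R$41.40 + 13.9% × R$11,199.00 = R$1,598.06
Difference: |R$1,541.30 − R$1,598.06| = R$56.76 (higher under M)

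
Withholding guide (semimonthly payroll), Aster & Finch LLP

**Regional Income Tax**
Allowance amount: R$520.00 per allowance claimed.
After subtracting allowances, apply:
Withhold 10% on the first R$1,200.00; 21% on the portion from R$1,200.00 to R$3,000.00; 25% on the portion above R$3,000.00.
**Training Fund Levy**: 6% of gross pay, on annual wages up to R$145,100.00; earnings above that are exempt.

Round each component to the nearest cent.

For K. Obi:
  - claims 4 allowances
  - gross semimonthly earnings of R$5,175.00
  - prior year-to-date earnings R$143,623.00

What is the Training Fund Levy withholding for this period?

Training Fund Levy: cap R$145,100.00 − YTD R$143,623.00 = R$1,477.00 subject; 6% × R$1,477.00 = R$88.62

R$88.62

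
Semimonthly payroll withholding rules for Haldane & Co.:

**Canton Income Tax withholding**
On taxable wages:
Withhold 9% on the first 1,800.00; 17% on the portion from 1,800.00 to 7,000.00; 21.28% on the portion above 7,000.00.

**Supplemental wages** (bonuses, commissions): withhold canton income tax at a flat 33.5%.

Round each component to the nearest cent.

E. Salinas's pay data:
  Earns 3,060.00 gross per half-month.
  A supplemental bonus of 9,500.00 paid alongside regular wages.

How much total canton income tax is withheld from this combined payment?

3,558.70

Canton Income Tax: taxable = 3,060.00
  162.00 + 17% × (3,060.00 − 1,800.00) = 162.00 + 17% × 1,260.00 = 376.20
Supplemental (33.5% flat on bonus): 33.5% × 9,500.00 = 3,182.50
Total canton income tax: 376.20 + 3,182.50 = 3,558.70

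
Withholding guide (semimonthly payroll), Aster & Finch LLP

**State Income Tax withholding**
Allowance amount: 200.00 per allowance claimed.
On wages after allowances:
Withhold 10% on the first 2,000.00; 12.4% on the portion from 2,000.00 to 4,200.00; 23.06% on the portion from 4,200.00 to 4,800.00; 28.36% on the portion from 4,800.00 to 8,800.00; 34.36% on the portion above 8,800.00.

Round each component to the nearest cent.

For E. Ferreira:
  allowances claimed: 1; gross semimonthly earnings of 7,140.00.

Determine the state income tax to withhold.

1,218.06

State Income Tax: taxable = 7,140.00 − 1×200.00 = 6,940.00
  611.16 + 28.36% × (6,940.00 − 4,800.00) = 611.16 + 28.36% × 2,140.00 = 1,218.06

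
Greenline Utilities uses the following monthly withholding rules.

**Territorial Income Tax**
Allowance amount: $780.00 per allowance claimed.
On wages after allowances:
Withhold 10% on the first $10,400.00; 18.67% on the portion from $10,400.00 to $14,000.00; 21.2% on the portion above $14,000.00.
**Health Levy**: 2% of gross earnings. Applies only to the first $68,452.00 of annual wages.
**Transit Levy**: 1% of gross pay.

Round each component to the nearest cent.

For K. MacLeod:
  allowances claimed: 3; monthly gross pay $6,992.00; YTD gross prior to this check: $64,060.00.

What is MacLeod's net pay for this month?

Territorial Income Tax: taxable = $6,992.00 − 3×$780.00 = $4,652.00
  10% × $4,652.00 = $465.20
Health Levy: cap $68,452.00 − YTD $64,060.00 = $4,392.00 subject; 2% × $4,392.00 = $87.84
Transit Levy: 1% × $6,992.00 = $69.92
Total withheld: $465.20 + $87.84 + $69.92 = $622.96
Net pay: $6,992.00 − $622.96 = $6,369.04

$6,369.04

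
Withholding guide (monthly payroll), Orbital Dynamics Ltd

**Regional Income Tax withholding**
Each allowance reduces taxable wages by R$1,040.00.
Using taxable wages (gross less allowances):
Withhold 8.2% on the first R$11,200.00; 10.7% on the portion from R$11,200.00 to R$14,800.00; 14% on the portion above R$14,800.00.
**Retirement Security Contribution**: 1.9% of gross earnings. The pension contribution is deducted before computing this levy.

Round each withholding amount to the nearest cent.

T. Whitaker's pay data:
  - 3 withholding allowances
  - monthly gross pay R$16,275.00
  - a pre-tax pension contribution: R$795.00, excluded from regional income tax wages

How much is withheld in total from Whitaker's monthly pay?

Regional Income Tax: taxable = R$16,275.00 − R$795.00 − 3×R$1,040.00 = R$12,360.00
  R$918.40 + 10.7% × (R$12,360.00 − R$11,200.00) = R$918.40 + 10.7% × R$1,160.00 = R$1,042.52
Retirement Security Contribution: 1.9% × R$15,480.00 = R$294.12
Total: R$1,042.52 + R$294.12 = R$1,336.64

R$1,336.64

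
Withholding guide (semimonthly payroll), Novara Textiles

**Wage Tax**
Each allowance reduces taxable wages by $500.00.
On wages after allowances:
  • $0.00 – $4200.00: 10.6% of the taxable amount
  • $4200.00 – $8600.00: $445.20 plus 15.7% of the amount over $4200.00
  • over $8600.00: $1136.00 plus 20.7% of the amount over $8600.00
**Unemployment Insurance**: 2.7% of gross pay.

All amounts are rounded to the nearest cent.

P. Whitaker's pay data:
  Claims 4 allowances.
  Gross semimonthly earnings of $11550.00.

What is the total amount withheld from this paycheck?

Wage Tax: taxable = $11550.00 − 4×$500.00 = $9550.00
  $1136.00 + 20.7% × ($9550.00 − $8600.00) = $1136.00 + 20.7% × $950.00 = $1332.65
Unemployment Insurance: 2.7% × $11550.00 = $311.85
Total: $1332.65 + $311.85 = $1644.50

$1644.50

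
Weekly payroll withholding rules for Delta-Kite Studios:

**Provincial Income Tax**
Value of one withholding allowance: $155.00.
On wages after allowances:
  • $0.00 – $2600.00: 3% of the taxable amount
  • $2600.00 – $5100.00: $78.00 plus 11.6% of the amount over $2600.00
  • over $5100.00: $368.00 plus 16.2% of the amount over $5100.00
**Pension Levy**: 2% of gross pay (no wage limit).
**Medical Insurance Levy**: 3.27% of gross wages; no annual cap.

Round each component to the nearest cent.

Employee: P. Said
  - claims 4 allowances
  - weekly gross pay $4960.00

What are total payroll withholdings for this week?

$541.23

Provincial Income Tax: taxable = $4960.00 − 4×$155.00 = $4340.00
  $78.00 + 11.6% × ($4340.00 − $2600.00) = $78.00 + 11.6% × $1740.00 = $279.84
Pension Levy: 2% × $4960.00 = $99.20
Medical Insurance Levy: 3.27% × $4960.00 = $162.19
Total: $279.84 + $99.20 + $162.19 = $541.23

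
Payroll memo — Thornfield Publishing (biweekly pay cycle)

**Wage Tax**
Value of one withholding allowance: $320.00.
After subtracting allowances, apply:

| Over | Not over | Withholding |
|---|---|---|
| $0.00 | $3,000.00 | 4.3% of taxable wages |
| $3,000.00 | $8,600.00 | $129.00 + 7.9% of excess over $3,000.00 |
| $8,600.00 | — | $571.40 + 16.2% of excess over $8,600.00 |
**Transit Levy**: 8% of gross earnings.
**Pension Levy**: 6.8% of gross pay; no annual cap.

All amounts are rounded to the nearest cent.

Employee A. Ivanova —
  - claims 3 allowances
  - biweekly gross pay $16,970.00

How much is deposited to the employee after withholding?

Wage Tax: taxable = $16,970.00 − 3×$320.00 = $16,010.00
  $571.40 + 16.2% × ($16,010.00 − $8,600.00) = $571.40 + 16.2% × $7,410.00 = $1,771.82
Transit Levy: 8% × $16,970.00 = $1,357.60
Pension Levy: 6.8% × $16,970.00 = $1,153.96
Total withheld: $1,771.82 + $1,357.60 + $1,153.96 = $4,283.38
Net pay: $16,970.00 − $4,283.38 = $12,686.62

$12,686.62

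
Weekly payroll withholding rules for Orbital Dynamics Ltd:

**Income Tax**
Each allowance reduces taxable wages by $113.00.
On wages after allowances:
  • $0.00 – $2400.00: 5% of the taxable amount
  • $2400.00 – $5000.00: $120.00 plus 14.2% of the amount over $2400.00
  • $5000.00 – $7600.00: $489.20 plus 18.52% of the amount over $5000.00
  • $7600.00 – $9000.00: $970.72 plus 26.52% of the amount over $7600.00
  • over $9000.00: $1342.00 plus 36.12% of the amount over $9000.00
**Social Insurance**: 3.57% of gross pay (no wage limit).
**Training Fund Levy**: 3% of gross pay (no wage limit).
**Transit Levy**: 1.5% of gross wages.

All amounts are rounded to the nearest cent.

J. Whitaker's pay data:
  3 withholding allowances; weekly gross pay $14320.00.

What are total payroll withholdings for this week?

Income Tax: taxable = $14320.00 − 3×$113.00 = $13981.00
  $1342.00 + 36.12% × ($13981.00 − $9000.00) = $1342.00 + 36.12% × $4981.00 = $3141.14
Social Insurance: 3.57% × $14320.00 = $511.22
Training Fund Levy: 3% × $14320.00 = $429.60
Transit Levy: 1.5% × $14320.00 = $214.80
Total: $3141.14 + $511.22 + $429.60 + $214.80 = $4296.76

$4296.76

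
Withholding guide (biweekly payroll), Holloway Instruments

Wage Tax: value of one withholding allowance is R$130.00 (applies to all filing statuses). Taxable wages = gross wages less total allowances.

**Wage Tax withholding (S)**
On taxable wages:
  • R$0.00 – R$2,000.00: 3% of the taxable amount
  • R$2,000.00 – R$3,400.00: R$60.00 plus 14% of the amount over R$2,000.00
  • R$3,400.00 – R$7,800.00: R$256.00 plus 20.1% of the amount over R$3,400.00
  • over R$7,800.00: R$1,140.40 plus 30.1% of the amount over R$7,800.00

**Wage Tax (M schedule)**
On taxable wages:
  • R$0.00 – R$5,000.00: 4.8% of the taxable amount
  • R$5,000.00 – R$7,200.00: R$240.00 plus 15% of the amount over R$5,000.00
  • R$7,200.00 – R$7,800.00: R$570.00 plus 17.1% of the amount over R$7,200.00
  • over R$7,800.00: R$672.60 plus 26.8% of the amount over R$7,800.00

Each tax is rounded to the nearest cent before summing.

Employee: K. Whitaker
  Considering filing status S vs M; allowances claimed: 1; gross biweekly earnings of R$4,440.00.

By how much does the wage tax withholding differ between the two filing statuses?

Wage Tax (S): taxable = R$4,440.00 − 1×R$130.00 = R$4,310.00
  R$256.00 + 20.1% × (R$4,310.00 − R$3,400.00) = R$256.00 + 20.1% × R$910.00 = R$438.91
Wage Tax (M): taxable = R$4,440.00 − 1×R$130.00 = R$4,310.00
  4.8% × R$4,310.00 = R$206.88
Difference: |R$438.91 − R$206.88| = R$232.03 (higher under S)

R$232.03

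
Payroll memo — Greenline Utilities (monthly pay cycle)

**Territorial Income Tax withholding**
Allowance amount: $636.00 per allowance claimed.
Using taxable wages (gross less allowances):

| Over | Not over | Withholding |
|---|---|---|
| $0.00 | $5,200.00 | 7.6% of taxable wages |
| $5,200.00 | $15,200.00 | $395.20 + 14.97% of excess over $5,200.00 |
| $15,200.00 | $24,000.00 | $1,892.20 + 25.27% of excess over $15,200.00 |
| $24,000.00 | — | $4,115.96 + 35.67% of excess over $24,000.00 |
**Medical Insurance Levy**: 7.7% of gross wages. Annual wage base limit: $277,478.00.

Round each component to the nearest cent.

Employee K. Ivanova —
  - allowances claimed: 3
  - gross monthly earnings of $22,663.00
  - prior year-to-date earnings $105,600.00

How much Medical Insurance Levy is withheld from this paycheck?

Medical Insurance Levy: 7.7% × $22,663.00 = $1,745.05

$1,745.05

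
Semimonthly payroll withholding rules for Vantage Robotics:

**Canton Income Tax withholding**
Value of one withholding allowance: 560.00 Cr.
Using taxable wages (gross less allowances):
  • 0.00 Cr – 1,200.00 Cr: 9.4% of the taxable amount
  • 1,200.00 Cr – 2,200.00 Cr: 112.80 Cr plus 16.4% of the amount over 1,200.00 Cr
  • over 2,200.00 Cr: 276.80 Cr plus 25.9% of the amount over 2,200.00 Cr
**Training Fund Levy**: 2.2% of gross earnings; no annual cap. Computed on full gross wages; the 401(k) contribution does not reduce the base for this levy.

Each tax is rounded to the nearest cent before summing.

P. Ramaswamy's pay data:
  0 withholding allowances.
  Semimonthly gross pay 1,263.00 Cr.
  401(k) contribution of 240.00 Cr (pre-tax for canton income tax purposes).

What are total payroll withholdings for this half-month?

123.95 Cr

Canton Income Tax: taxable = 1,263.00 Cr − 240.00 Cr = 1,023.00 Cr
  9.4% × 1,023.00 Cr = 96.16 Cr
Training Fund Levy: 2.2% × 1,263.00 Cr = 27.79 Cr
Total: 96.16 Cr + 27.79 Cr = 123.95 Cr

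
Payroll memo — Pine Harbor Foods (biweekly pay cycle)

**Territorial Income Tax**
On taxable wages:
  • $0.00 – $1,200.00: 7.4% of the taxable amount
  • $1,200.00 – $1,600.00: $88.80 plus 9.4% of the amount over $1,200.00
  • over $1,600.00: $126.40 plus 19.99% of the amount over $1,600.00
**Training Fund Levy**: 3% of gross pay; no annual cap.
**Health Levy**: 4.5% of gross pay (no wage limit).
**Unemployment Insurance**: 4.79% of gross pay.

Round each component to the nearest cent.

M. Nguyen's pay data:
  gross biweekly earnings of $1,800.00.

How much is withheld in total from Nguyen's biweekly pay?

Territorial Income Tax: taxable = $1,800.00
  $126.40 + 19.99% × ($1,800.00 − $1,600.00) = $126.40 + 19.99% × $200.00 = $166.38
Training Fund Levy: 3% × $1,800.00 = $54.00
Health Levy: 4.5% × $1,800.00 = $81.00
Unemployment Insurance: 4.79% × $1,800.00 = $86.22
Total: $166.38 + $54.00 + $81.00 + $86.22 = $387.60

$387.60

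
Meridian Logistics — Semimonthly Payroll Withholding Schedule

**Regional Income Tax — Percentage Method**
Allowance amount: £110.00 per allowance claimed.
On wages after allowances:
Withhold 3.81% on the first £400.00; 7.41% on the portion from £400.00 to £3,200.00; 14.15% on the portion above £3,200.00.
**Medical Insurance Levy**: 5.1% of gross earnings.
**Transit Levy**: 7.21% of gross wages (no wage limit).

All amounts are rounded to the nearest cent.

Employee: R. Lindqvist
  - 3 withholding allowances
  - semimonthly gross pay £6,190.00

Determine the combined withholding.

£1,361.10

Regional Income Tax: taxable = £6,190.00 − 3×£110.00 = £5,860.00
  £222.72 + 14.15% × (£5,860.00 − £3,200.00) = £222.72 + 14.15% × £2,660.00 = £599.11
Medical Insurance Levy: 5.1% × £6,190.00 = £315.69
Transit Levy: 7.21% × £6,190.00 = £446.30
Total: £599.11 + £315.69 + £446.30 = £1,361.10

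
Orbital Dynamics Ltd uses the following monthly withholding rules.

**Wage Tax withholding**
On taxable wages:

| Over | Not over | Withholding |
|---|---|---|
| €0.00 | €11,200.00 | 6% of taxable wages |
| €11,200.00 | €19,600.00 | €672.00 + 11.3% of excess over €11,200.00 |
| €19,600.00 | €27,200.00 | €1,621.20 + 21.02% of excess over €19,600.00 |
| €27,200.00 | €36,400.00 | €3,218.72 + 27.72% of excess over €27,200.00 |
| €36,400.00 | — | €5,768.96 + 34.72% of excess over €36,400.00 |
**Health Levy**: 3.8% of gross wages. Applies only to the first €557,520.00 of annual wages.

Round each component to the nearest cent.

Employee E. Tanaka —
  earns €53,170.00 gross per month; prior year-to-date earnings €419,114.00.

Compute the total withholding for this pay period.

Wage Tax: taxable = €53,170.00
  €5,768.96 + 34.72% × (€53,170.00 − €36,400.00) = €5,768.96 + 34.72% × €16,770.00 = €11,591.50
Health Levy: 3.8% × €53,170.00 = €2,020.46
Total: €11,591.50 + €2,020.46 = €13,611.96

€13,611.96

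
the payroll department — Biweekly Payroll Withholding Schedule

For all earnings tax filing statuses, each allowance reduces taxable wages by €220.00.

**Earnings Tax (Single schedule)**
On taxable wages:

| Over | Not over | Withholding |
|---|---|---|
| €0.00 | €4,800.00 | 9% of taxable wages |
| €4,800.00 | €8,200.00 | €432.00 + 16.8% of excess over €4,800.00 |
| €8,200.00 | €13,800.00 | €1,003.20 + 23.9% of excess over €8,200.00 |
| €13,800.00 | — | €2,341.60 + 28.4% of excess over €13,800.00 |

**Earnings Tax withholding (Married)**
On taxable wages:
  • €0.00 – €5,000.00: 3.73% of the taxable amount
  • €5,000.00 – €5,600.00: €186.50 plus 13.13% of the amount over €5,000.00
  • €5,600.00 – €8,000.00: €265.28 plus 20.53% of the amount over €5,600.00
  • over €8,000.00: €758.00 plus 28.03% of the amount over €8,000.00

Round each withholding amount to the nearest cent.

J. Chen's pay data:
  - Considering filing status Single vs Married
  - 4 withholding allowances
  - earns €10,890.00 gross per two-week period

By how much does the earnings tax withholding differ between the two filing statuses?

€114.39

Earnings Tax (Single): taxable = €10,890.00 − 4×€220.00 = €10,010.00
  €1,003.20 + 23.9% × (€10,010.00 − €8,200.00) = €1,003.20 + 23.9% × €1,810.00 = €1,435.79
Earnings Tax (Married): taxable = €10,890.00 − 4×€220.00 = €10,010.00
  €758.00 + 28.03% × (€10,010.00 − €8,000.00) = €758.00 + 28.03% × €2,010.00 = €1,321.40
Difference: |€1,435.79 − €1,321.40| = €114.39 (higher under Single)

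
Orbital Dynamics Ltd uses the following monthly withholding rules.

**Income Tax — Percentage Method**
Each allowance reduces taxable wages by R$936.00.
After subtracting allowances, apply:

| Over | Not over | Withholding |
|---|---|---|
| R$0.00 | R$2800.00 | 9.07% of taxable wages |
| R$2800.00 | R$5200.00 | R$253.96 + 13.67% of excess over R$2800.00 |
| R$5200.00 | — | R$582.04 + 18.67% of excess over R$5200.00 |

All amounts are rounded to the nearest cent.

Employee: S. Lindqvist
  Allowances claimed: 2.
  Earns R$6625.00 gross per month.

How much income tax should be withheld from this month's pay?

R$520.94

Income Tax: taxable = R$6625.00 − 2×R$936.00 = R$4753.00
  R$253.96 + 13.67% × (R$4753.00 − R$2800.00) = R$253.96 + 13.67% × R$1953.00 = R$520.94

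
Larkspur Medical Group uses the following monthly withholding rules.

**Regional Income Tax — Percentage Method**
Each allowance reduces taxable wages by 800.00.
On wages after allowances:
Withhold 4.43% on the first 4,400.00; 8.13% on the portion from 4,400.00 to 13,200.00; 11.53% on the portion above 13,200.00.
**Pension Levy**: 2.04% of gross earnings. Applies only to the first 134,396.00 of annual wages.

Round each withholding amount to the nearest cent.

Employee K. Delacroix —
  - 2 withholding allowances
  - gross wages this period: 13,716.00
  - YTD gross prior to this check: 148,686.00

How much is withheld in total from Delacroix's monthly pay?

822.23

Regional Income Tax: taxable = 13,716.00 − 2×800.00 = 12,116.00
  194.92 + 8.13% × (12,116.00 − 4,400.00) = 194.92 + 8.13% × 7,716.00 = 822.23
Pension Levy: YTD 148,686.00 ≥ cap 134,396.00 → 0.00
Total: 822.23 + 0.00 = 822.23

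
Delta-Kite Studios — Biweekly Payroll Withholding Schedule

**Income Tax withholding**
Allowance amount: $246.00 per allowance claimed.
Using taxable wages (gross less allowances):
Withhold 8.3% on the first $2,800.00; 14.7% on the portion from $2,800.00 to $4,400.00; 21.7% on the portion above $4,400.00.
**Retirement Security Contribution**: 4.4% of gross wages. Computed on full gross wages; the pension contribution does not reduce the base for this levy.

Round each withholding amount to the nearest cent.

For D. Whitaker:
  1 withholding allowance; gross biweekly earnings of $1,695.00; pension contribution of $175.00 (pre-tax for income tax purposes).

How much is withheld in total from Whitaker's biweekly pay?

$180.32

Income Tax: taxable = $1,695.00 − $175.00 − 1×$246.00 = $1,274.00
  8.3% × $1,274.00 = $105.74
Retirement Security Contribution: 4.4% × $1,695.00 = $74.58
Total: $105.74 + $74.58 = $180.32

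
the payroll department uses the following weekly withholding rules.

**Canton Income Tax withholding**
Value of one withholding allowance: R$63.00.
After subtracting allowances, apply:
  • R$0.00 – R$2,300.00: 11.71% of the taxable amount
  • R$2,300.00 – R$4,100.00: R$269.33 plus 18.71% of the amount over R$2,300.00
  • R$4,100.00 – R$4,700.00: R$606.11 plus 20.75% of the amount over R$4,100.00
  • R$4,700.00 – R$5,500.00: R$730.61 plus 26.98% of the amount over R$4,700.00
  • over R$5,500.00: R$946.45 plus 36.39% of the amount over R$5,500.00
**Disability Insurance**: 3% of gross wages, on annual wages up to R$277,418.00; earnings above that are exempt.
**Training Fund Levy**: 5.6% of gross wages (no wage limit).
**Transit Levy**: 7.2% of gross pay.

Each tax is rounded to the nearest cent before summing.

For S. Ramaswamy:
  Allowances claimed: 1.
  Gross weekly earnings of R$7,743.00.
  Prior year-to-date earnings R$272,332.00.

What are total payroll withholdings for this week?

Canton Income Tax: taxable = R$7,743.00 − 1×R$63.00 = R$7,680.00
  R$946.45 + 36.39% × (R$7,680.00 − R$5,500.00) = R$946.45 + 36.39% × R$2,180.00 = R$1,739.75
Disability Insurance: cap R$277,418.00 − YTD R$272,332.00 = R$5,086.00 subject; 3% × R$5,086.00 = R$152.58
Training Fund Levy: 5.6% × R$7,743.00 = R$433.61
Transit Levy: 7.2% × R$7,743.00 = R$557.50
Total: R$1,739.75 + R$152.58 + R$433.61 + R$557.50 = R$2,883.44

R$2,883.44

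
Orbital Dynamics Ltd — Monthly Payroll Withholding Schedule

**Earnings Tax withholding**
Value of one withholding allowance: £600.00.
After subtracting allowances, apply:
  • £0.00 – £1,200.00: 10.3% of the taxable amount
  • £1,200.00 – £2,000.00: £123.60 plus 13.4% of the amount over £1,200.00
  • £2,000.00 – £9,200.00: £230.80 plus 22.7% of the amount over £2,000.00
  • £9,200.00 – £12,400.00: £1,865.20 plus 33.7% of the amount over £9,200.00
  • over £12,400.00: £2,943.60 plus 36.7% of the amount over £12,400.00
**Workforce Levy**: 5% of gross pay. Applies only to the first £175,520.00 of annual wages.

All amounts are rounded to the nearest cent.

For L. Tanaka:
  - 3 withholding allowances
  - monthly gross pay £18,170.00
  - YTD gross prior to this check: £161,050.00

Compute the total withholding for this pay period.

£5,124.09

Earnings Tax: taxable = £18,170.00 − 3×£600.00 = £16,370.00
  £2,943.60 + 36.7% × (£16,370.00 − £12,400.00) = £2,943.60 + 36.7% × £3,970.00 = £4,400.59
Workforce Levy: cap £175,520.00 − YTD £161,050.00 = £14,470.00 subject; 5% × £14,470.00 = £723.50
Total: £4,400.59 + £723.50 = £5,124.09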